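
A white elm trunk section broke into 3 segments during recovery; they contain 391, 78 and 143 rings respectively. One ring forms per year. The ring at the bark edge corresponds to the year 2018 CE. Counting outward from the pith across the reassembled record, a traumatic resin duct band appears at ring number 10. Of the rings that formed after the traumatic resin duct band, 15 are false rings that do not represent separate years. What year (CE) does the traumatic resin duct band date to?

Total rings = 391 + 78 + 143 = 612.
Between ring 10 and the bark edge there are 612 − 10 = 602 rings.
602 − 15 false = 587 true rings after the traumatic resin duct band.
2018 − 587 = 1431 CE.

1431 CE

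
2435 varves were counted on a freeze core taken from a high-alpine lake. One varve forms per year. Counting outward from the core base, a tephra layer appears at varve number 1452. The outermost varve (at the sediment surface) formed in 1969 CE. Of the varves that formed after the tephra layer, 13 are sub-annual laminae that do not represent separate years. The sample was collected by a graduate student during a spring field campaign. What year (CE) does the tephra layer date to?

The tephra layer sits at varve 1452 from the core base, so 2435 − 1452 = 983 varves formed after it.
Excluding 13 false varves: 983 − 13 = 970.
Counting back 970 years from 1969 CE places the tephra layer in 1969 − 970 = 999 CE.

999 CE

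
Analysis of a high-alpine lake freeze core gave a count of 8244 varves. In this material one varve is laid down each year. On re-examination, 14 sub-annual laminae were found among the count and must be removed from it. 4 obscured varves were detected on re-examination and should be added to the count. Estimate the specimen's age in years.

8234 years

True varve count = 8244 − 14 + 4 = 8234.
With a one-to-one varve periodicity this is 8234 years.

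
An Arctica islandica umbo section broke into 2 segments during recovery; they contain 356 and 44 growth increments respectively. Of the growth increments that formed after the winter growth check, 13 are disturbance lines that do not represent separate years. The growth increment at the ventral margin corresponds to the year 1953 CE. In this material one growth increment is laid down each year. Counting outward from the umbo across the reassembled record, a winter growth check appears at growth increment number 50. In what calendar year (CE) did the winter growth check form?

1616 CE

Total growth increments = 356 + 44 = 400.
Between growth increment 50 and the ventral margin there are 400 − 50 = 350 growth increments.
Excluding 13 false growth increments: 350 − 13 = 337.
The growth increment at the ventral margin is 1953 CE, so the winter growth check dates to 1953 − 337 = 1616 CE.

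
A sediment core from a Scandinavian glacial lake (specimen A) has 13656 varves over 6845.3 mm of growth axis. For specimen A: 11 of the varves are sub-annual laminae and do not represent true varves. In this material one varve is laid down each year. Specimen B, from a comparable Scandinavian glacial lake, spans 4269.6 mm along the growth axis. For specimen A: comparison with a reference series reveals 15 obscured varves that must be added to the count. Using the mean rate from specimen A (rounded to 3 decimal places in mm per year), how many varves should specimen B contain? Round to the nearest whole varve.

Specimen A: after corrections the count is 13656 − 11 + 15 = 13660 varves.
A: Extension rate ≈ 6845.3 / 13660 = 0.501 mm/year.
For B, 4269.6 / 0.501 = 8522.16 years ≈ 8522 varves.

8522 varves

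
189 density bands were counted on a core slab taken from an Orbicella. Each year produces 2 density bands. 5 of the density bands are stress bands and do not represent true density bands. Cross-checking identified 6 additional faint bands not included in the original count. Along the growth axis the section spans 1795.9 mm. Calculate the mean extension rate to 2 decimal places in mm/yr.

True density band count = 189 − 5 + 6 = 190.
With 2 density bands per year, 190 / 2 = 95 years.
Extension rate ≈ 1795.9 / 95 = 18.90 mm/yr.

18.90 mm/yr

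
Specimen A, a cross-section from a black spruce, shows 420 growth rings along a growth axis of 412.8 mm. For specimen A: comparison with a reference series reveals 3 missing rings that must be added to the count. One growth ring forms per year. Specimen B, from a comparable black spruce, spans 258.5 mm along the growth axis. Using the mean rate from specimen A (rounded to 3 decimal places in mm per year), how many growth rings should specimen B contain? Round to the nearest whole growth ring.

Specimen A: correcting the raw count gives 420 + 3 = 423 true growth rings.
A: Mean rate = 412.8 mm / 423 years ≈ 0.976 mm/year.
Specimen B: 258.5 mm / 0.976 mm per year = 264.86 years ≈ 265 growth rings.

265 growth rings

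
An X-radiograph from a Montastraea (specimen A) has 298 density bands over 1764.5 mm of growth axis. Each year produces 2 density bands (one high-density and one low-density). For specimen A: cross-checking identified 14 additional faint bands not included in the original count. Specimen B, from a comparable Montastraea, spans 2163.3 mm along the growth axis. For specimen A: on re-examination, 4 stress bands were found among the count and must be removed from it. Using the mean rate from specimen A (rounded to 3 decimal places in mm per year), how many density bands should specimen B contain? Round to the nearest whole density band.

Specimen A: true density band count = 298 − 4 + 14 = 308.
Specimen A: dividing by 2 density bands per year: 308 / 2 = 154 years.
A: 1764.5 mm over 154 years gives 1764.5 / 154 ≈ 11.458 mm per year.
Specimen B: 2163.3 mm / 11.458 mm per year = 188.80 years; at 2 density bands per year that is 188.80 × 2 ≈ 378 density bands.

378 density bands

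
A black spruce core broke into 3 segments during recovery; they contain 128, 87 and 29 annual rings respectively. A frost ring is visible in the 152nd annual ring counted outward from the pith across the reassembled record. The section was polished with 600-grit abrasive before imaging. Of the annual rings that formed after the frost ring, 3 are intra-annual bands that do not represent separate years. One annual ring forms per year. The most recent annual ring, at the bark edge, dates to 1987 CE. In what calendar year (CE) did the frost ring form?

1898 CE

Total annual rings = 128 + 87 + 29 = 244.
Between annual ring 152 and the bark edge there are 244 − 152 = 92 annual rings.
Excluding 3 false annual rings: 92 − 3 = 89.
1987 − 89 = 1898 CE.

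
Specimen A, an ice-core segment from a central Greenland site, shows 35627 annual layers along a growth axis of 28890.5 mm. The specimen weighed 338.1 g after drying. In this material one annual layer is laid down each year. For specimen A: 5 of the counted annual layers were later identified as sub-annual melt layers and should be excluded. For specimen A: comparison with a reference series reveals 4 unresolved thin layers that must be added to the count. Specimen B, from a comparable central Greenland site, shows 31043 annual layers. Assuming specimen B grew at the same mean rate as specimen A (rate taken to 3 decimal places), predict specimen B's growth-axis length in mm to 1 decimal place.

Specimen A: true annual layer count = 35627 − 5 + 4 = 35626.
A: Mean rate = 28890.5 mm / 35626 years ≈ 0.811 mm/year.
B's length ≈ 0.811 × 31043 = 25175.9 mm.

25175.9 mm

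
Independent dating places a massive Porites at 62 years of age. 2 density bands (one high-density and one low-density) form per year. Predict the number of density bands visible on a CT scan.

Expected density bands: 62 × 2 = 124.
So 124 density bands should be present.

124 density bands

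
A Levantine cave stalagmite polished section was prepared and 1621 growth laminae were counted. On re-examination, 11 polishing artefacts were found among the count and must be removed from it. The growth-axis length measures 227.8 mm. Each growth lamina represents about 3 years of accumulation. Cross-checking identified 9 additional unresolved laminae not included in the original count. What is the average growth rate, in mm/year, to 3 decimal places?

0.047 mm/year

After corrections the count is 1621 − 11 + 9 = 1619 growth laminae.
Multiplying by 3 years per growth lamina: 1619 × 3 = 4857 years.
Extension rate ≈ 227.8 / 4857 = 0.047 mm/year.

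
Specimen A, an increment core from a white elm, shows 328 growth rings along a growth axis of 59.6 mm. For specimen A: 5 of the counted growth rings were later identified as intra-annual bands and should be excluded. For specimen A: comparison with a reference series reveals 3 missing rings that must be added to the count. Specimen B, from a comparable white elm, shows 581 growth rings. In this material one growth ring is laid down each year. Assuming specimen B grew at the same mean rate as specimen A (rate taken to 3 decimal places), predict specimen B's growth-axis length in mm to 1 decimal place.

Specimen A: adjusted count: 328 − 5 + 3 = 326 growth rings.
A: Extension rate ≈ 59.6 / 326 = 0.183 mm/year.
Length of B = 0.183 × 581 = 106.3 mm.

106.3 mm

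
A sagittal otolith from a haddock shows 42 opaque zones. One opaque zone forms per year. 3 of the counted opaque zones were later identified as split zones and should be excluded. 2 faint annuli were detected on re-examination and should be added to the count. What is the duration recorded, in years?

41 yr

Correcting the raw count gives 42 − 3 + 2 = 41 true opaque zones.
At one opaque zone per year, that is 41 years.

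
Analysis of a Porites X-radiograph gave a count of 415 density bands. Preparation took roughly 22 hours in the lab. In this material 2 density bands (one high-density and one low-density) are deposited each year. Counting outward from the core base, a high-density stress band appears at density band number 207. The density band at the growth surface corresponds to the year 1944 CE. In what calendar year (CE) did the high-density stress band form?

415 − 207 = 208 density bands lie beyond the high-density stress band toward the growth surface.
Dividing by 2 density bands per year: 208 / 2 = 104 years.
The density band at the growth surface is 1944 CE, so the high-density stress band dates to 1944 − 104 = 1840 CE.

1840 CE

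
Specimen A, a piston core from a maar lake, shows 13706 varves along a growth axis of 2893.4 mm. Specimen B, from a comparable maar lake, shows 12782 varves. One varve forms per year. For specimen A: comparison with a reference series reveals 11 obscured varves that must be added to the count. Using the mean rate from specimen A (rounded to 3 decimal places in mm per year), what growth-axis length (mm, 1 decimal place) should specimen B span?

Specimen A: after corrections the count is 13706 + 11 = 13717 varves.
A: 2893.4 mm over 13717 years gives 2893.4 / 13717 ≈ 0.211 mm/yr.
Length of B = 0.211 × 12782 = 2697.0 mm.

2697.0 mm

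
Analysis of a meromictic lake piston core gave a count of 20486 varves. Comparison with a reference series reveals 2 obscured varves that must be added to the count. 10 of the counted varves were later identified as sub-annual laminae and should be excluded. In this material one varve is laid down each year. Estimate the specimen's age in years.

20478 yr

Adjusted count: 20486 − 10 + 2 = 20478 varves.
With a one-to-one varve periodicity this is 20478 years.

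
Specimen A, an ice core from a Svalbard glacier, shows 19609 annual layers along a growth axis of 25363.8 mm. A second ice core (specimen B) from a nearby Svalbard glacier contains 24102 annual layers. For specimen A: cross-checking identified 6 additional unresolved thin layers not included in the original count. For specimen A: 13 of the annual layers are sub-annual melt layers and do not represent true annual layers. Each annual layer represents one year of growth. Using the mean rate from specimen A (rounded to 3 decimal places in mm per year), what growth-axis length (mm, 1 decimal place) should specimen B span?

Specimen A: true annual layer count = 19609 − 13 + 6 = 19602.
A: Mean rate = 25363.8 mm / 19602 years ≈ 1.294 mm/yr.
Length of B = 1.294 × 24102 = 31188.0 mm.

31188.0 mm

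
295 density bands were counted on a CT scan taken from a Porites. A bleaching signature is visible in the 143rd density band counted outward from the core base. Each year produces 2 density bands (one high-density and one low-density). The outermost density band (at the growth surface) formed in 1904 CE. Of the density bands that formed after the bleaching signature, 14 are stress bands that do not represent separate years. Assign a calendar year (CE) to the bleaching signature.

1835 CE

The bleaching signature sits at density band 143 from the core base, so 295 − 143 = 152 density bands formed after it.
Excluding 14 false density bands: 152 − 14 = 138.
138 density bands at 2 per year is 138 / 2 = 69 years.
Counting back 69 years from 1904 CE places the bleaching signature in 1904 − 69 = 1835 CE.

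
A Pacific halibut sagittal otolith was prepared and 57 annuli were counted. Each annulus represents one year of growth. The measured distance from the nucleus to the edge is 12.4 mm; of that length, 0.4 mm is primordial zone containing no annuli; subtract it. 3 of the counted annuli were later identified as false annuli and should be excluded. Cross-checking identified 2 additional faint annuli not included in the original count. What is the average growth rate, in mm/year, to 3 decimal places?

Correcting the raw count gives 57 − 3 + 2 = 56 true annuli.
Removing the 0.4 mm offcut leaves 12.4 − 0.4 = 12.0 mm.
12.0 mm over 56 years gives 12.0 / 56 ≈ 0.214 mm/year.

0.214 mm/year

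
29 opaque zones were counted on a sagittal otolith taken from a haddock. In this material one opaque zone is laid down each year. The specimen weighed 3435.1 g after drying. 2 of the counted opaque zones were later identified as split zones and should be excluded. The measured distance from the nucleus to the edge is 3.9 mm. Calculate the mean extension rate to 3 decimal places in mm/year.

Adjusted count: 29 − 2 = 27 opaque zones.
3.9 mm over 27 years gives 3.9 / 27 ≈ 0.144 mm/year.

0.144 mm/year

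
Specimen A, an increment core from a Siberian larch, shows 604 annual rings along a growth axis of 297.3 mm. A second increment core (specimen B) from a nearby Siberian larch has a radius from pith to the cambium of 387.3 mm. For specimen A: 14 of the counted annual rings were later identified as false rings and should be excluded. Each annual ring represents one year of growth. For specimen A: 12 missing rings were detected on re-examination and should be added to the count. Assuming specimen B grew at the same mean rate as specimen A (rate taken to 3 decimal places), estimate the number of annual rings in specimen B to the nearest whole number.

Specimen A: true annual ring count = 604 − 14 + 12 = 602.
A: 297.3 mm over 602 years gives 297.3 / 602 ≈ 0.494 mm/yr.
For B, 387.3 / 0.494 = 784.01 years ≈ 784 annual rings.

784 annual rings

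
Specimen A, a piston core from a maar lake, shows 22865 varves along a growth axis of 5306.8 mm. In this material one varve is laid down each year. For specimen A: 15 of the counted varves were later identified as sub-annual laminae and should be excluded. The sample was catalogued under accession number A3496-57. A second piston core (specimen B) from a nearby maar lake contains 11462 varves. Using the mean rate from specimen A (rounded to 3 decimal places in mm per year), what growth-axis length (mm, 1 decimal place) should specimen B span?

2659.2 mm

Specimen A: correcting the raw count gives 22865 − 15 = 22850 true varves.
A: Mean rate = 5306.8 mm / 22850 years ≈ 0.232 mm per year.
For B, 0.232 mm/year × 11462 years = 2659.2 mm.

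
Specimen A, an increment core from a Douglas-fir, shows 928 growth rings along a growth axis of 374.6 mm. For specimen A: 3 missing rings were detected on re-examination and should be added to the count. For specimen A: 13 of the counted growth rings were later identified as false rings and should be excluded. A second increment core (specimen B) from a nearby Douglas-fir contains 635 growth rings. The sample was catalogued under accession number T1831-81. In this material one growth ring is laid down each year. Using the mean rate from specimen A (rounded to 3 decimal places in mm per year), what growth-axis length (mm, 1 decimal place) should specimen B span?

259.1 mm

Specimen A: adjusted count: 928 − 13 + 3 = 918 growth rings.
A: 374.6 mm over 918 years gives 374.6 / 918 ≈ 0.408 mm/year.
B's length ≈ 0.408 × 635 = 259.1 mm.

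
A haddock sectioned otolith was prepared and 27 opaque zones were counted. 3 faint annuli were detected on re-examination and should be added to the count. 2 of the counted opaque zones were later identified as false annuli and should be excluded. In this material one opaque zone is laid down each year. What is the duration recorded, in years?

Correcting the raw count gives 27 − 2 + 3 = 28 true opaque zones.
One opaque zone per year makes the duration 28 years.

28 years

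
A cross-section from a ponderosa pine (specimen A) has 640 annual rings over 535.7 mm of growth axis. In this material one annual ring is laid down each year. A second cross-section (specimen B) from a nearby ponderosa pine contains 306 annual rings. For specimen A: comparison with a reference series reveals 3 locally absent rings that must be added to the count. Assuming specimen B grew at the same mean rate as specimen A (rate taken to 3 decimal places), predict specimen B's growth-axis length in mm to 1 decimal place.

254.9 mm

Specimen A: true annual ring count = 640 + 3 = 643.
A: Mean rate = 535.7 mm / 643 years ≈ 0.833 mm/yr.
B's length ≈ 0.833 × 306 = 254.9 mm.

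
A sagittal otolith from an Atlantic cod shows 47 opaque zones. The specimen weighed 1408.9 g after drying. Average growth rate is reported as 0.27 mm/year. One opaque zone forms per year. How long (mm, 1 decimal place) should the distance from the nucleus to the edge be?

12.7 mm

47 years of growth are recorded.
47 years at 0.27 mm/year gives 0.27 × 47 = 12.7 mm.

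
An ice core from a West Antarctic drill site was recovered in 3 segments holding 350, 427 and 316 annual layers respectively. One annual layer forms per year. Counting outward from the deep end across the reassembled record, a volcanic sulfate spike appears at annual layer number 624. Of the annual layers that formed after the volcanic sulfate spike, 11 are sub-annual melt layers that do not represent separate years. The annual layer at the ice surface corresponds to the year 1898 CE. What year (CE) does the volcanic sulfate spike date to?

Total annual layers = 350 + 427 + 316 = 1093.
Between annual layer 624 and the ice surface there are 1093 − 624 = 469 annual layers.
Removing the 11 false annual layers leaves 469 − 11 = 458 true annual layers beyond the volcanic sulfate spike.
The annual layer at the ice surface is 1898 CE, so the volcanic sulfate spike dates to 1898 − 458 = 1440 CE.

1440 CE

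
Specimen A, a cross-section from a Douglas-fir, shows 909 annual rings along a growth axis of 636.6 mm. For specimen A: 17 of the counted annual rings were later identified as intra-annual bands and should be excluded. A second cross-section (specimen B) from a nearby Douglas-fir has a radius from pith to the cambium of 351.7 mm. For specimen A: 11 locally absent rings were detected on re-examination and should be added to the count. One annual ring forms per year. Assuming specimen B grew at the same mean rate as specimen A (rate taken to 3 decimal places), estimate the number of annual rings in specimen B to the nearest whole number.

Specimen A: adjusted count: 909 − 17 + 11 = 903 annual rings.
A: 636.6 mm over 903 years gives 636.6 / 903 ≈ 0.705 mm/year.
Specimen B: 351.7 mm / 0.705 mm per year = 498.87 years ≈ 499 annual rings.

499 annual rings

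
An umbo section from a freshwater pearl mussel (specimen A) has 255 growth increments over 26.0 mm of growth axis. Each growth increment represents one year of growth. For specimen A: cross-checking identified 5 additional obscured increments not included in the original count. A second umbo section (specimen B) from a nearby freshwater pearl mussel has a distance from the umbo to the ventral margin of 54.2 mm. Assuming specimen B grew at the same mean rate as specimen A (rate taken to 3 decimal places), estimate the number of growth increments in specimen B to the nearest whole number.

542 growth increments

Specimen A: after corrections the count is 255 + 5 = 260 growth increments.
A: Mean rate = 26.0 mm / 260 years ≈ 0.100 mm per year.
For B, 54.2 / 0.100 = 542.00 years ≈ 542 growth increments.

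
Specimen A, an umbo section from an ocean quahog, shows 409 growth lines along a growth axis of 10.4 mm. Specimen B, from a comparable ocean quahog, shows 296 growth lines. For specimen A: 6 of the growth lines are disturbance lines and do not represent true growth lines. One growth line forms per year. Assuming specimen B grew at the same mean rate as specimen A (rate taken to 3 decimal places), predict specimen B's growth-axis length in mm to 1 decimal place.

7.7 mm

Specimen A: after corrections the count is 409 − 6 = 403 growth lines.
A: 10.4 mm over 403 years gives 10.4 / 403 ≈ 0.026 mm/yr.
Length of B = 0.026 × 296 = 7.7 mm.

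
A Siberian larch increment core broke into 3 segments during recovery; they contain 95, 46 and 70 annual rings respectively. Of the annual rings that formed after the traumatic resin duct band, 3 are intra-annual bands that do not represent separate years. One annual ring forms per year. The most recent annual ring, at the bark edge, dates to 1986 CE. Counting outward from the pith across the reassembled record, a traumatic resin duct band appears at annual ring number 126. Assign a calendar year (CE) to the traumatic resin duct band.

Total annual rings = 95 + 46 + 70 = 211.
Between annual ring 126 and the bark edge there are 211 − 126 = 85 annual rings.
Excluding 3 false annual rings: 85 − 3 = 82.
The annual ring at the bark edge is 1986 CE, so the traumatic resin duct band dates to 1986 − 82 = 1904 CE.

1904 CE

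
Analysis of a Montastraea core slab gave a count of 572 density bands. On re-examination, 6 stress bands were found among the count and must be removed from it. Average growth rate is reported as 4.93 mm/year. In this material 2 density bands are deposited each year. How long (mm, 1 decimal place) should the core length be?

True density band count = 572 − 6 = 566.
With 2 density bands per year, 566 / 2 = 283 years.
Predicted length = 4.93 mm/year × 283 years = 1395.2 mm.

1395.2 mm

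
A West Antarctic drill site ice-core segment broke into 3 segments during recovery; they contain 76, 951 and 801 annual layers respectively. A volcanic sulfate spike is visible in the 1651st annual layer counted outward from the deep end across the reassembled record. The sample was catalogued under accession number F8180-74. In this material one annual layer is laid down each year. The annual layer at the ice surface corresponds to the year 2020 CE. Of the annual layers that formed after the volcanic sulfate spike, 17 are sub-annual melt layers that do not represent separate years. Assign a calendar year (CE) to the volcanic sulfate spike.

Total annual layers = 76 + 951 + 801 = 1828.
Between annual layer 1651 and the ice surface there are 1828 − 1651 = 177 annual layers.
Excluding 17 false annual layers: 177 − 17 = 160.
Counting back 160 years from 2020 CE places the volcanic sulfate spike in 2020 − 160 = 1860 CE.

1860 CE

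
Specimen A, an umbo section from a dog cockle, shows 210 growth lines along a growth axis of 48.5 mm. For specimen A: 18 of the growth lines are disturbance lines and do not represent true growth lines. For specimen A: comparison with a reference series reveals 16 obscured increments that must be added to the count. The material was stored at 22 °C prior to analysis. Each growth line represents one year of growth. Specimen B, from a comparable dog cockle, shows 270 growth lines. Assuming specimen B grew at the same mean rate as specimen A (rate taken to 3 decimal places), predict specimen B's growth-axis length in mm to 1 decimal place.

62.9 mm

Specimen A: adjusted count: 210 − 18 + 16 = 208 growth lines.
A: 48.5 mm over 208 years gives 48.5 / 208 ≈ 0.233 mm/yr.
For B, 0.233 mm/year × 270 years = 62.9 mm.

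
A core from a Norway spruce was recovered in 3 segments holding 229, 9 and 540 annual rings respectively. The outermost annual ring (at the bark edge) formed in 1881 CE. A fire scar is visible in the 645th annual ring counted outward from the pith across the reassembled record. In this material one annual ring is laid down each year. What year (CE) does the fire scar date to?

Total annual rings = 229 + 9 + 540 = 778.
778 − 645 = 133 annual rings lie beyond the fire scar toward the bark edge.
Counting back 133 years from 1881 CE places the fire scar in 1881 − 133 = 1748 CE.

1748 CE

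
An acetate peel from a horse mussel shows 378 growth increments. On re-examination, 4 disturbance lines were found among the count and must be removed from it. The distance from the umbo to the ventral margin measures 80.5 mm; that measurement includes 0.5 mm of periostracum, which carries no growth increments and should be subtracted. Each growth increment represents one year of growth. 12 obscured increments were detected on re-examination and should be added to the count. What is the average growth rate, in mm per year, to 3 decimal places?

Correcting the raw count gives 378 − 4 + 12 = 386 true growth increments.
Removing the 0.5 mm offcut leaves 80.5 − 0.5 = 80.0 mm.
Extension rate ≈ 80.0 / 386 = 0.207 mm per year.

0.207 mm per year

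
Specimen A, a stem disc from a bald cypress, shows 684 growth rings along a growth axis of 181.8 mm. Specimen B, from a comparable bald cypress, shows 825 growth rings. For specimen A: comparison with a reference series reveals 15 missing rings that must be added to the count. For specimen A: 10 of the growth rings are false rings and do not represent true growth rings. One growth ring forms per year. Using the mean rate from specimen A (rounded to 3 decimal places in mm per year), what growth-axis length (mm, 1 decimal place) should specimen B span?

Specimen A: correcting the raw count gives 684 − 10 + 15 = 689 true growth rings.
A: 181.8 mm over 689 years gives 181.8 / 689 ≈ 0.264 mm/yr.
For B, 0.264 mm/year × 825 years = 217.8 mm.

217.8 mm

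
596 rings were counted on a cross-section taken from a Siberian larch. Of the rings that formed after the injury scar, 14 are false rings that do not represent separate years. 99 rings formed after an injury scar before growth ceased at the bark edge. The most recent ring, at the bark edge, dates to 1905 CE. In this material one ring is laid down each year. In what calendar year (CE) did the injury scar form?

There are 99 rings younger than the injury scar.
Removing the 14 false rings leaves 99 − 14 = 85 true rings beyond the injury scar.
The ring at the bark edge is 1905 CE, so the injury scar dates to 1905 − 85 = 1820 CE.

1820 CE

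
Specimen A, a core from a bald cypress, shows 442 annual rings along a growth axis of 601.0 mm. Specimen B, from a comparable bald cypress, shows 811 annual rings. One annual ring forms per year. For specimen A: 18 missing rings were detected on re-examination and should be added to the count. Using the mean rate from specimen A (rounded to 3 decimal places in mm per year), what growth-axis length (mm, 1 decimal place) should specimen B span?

1060.0 mm

Specimen A: true annual ring count = 442 + 18 = 460.
A: Extension rate ≈ 601.0 / 460 = 1.307 mm/year.
B's length ≈ 1.307 × 811 = 1060.0 mm.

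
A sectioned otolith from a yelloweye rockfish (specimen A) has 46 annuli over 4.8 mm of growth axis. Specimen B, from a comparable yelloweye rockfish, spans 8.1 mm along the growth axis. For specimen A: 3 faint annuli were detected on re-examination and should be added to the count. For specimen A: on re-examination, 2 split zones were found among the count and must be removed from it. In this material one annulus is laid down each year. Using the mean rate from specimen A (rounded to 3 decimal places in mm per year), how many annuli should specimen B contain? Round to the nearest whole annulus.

Specimen A: adjusted count: 46 − 2 + 3 = 47 annuli.
A: 4.8 mm over 47 years gives 4.8 / 47 ≈ 0.102 mm per year.
Specimen B: 8.1 mm / 0.102 mm per year = 79.41 years ≈ 79 annuli.

79 annuli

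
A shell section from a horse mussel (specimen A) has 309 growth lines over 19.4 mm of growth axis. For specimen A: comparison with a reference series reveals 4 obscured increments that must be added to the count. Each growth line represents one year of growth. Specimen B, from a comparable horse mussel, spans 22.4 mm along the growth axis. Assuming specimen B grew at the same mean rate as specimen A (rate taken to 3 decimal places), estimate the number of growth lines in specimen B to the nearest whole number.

361 growth lines

Specimen A: true growth line count = 309 + 4 = 313.
A: Extension rate ≈ 19.4 / 313 = 0.062 mm/yr.
For B, 22.4 / 0.062 = 361.29 years ≈ 361 growth lines.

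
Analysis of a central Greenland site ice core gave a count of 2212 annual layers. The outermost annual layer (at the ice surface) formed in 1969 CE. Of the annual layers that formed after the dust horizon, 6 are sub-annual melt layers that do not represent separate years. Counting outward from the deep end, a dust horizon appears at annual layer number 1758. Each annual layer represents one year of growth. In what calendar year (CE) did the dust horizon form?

The dust horizon sits at annual layer 1758 from the deep end, so 2212 − 1758 = 454 annual layers formed after it.
454 − 6 false = 448 true annual layers after the dust horizon.
The annual layer at the ice surface is 1969 CE, so the dust horizon dates to 1969 − 448 = 1521 CE.

1521 CE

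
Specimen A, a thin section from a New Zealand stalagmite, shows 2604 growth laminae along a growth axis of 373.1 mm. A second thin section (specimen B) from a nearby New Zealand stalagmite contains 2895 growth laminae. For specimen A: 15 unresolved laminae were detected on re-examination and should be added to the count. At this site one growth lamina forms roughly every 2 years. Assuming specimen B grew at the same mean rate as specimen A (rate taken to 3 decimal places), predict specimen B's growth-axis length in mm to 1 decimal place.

411.1 mm

Specimen A: adjusted count: 2604 + 15 = 2619 growth laminae.
Specimen A: multiplying by 2 years per growth lamina: 2619 × 2 = 5238 years.
A: Mean rate = 373.1 mm / 5238 years ≈ 0.071 mm/year.
Specimen B: multiplying by 2 years per growth lamina: 2895 × 2 = 5790 years. For B, 0.071 mm/year × 5790 years = 411.1 mm.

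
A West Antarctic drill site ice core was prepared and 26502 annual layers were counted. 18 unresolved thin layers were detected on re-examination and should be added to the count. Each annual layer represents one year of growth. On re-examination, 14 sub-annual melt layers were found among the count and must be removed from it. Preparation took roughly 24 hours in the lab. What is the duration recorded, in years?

26506 years

After corrections the count is 26502 − 14 + 18 = 26506 annual layers.
One annual layer per year makes the duration 26506 years.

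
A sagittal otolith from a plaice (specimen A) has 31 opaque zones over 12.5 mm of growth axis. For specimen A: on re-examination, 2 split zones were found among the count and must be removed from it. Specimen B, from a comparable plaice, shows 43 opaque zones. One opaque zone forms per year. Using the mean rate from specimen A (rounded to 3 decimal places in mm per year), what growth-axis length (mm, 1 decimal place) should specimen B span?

Specimen A: correcting the raw count gives 31 − 2 = 29 true opaque zones.
A: 12.5 mm over 29 years gives 12.5 / 29 ≈ 0.431 mm/yr.
B's length ≈ 0.431 × 43 = 18.5 mm.

18.5 mm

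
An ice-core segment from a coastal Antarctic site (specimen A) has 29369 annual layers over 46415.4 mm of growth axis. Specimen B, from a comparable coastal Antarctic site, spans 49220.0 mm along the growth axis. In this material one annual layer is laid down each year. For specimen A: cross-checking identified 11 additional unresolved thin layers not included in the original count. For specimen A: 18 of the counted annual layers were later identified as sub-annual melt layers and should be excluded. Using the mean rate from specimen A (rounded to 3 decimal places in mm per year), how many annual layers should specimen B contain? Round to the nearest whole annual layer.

31132 annual layers

Specimen A: after corrections the count is 29369 − 18 + 11 = 29362 annual layers.
A: Mean rate = 46415.4 mm / 29362 years ≈ 1.581 mm per year.
For B, 49220.0 / 1.581 = 31132.19 years ≈ 31132 annual layers.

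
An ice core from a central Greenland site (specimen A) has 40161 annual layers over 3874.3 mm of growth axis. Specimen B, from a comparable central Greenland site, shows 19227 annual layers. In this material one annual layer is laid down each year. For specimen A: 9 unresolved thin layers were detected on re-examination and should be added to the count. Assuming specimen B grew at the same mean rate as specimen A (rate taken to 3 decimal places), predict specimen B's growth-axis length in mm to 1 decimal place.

1845.8 mm

Specimen A: correcting the raw count gives 40161 + 9 = 40170 true annual layers.
A: Mean rate = 3874.3 mm / 40170 years ≈ 0.096 mm/yr.
Length of B = 0.096 × 19227 = 1845.8 mm.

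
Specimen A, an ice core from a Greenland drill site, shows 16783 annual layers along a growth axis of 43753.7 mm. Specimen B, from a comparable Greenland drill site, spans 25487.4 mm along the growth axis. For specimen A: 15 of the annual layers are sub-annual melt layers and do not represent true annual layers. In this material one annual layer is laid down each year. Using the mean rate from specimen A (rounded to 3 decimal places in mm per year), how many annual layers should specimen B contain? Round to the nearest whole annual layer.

9769 annual layers

Specimen A: adjusted count: 16783 − 15 = 16768 annual layers.
A: Mean rate = 43753.7 mm / 16768 years ≈ 2.609 mm per year.
For B, 25487.4 / 2.609 = 9769.03 years ≈ 9769 annual layers.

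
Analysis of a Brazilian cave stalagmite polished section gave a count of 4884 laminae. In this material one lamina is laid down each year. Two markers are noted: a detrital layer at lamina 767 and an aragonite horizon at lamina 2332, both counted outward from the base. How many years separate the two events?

2332 − 767 = 1565 laminae lie between the two events.
That is 1565 years at one lamina per year.

1565 years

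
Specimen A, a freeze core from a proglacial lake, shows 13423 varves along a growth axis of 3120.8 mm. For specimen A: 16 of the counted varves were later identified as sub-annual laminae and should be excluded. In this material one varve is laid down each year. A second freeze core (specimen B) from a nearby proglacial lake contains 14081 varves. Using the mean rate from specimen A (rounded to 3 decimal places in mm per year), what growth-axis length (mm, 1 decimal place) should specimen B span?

Specimen A: correcting the raw count gives 13423 − 16 = 13407 true varves.
A: 3120.8 mm over 13407 years gives 3120.8 / 13407 ≈ 0.233 mm/yr.
For B, 0.233 mm/year × 14081 years = 3280.9 mm.

3280.9 mm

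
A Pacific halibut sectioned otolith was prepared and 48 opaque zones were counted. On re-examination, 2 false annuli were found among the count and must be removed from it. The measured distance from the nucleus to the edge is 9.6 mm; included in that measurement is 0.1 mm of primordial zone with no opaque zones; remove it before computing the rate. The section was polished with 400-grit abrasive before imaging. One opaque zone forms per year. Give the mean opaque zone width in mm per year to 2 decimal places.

Adjusted count: 48 − 2 = 46 opaque zones.
Net length = 9.6 − 0.1 = 9.5 mm.
9.5 mm over 46 years gives 9.5 / 46 ≈ 0.21 mm per year.

0.21 mm per year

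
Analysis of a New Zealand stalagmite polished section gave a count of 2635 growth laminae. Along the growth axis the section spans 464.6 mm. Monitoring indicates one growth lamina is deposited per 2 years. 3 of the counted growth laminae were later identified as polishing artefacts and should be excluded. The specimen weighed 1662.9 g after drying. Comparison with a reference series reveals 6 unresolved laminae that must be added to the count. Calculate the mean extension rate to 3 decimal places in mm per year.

Correcting the raw count gives 2635 − 3 + 6 = 2638 true growth laminae.
At 2 years per growth lamina, 2638 × 2 = 5276 years.
Mean rate = 464.6 mm / 5276 years ≈ 0.088 mm per year.

0.088 mm per year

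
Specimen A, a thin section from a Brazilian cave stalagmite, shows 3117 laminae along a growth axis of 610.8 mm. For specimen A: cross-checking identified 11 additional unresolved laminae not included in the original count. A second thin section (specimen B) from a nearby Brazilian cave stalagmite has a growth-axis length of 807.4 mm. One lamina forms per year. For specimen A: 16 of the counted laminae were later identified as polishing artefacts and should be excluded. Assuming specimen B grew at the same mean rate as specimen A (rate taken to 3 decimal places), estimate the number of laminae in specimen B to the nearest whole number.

4119 laminae

Specimen A: after corrections the count is 3117 − 16 + 11 = 3112 laminae.
A: Mean rate = 610.8 mm / 3112 years ≈ 0.196 mm/yr.
B spans 807.4 / 0.196 = 4119.39 years ≈ 4119 laminae.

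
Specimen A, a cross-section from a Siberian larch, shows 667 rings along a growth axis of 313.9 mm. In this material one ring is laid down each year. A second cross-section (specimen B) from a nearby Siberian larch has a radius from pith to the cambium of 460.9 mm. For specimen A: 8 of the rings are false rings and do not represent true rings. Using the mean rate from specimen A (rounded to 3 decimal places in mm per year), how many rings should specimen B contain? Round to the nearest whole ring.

968 rings

Specimen A: true ring count = 667 − 8 = 659.
A: Extension rate ≈ 313.9 / 659 = 0.476 mm/yr.
For B, 460.9 / 0.476 = 968.28 years ≈ 968 rings.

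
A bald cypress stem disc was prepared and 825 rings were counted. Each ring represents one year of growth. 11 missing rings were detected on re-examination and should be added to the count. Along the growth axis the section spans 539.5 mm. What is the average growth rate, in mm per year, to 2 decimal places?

0.65 mm per year

Correcting the raw count gives 825 + 11 = 836 true rings.
539.5 mm over 836 years gives 539.5 / 836 ≈ 0.65 mm per year.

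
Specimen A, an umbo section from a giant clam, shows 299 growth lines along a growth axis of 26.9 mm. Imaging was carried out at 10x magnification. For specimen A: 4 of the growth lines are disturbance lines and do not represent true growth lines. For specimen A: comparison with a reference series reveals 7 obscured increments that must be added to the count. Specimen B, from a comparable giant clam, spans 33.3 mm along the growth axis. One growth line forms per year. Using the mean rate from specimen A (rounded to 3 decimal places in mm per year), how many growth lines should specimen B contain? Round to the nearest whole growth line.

Specimen A: true growth line count = 299 − 4 + 7 = 302.
A: Extension rate ≈ 26.9 / 302 = 0.089 mm/year.
B spans 33.3 / 0.089 = 374.16 years ≈ 374 growth lines.

374 growth lines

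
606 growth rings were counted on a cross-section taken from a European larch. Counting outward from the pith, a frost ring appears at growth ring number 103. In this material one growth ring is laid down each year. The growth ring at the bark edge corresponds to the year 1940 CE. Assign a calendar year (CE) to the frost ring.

1437 CE

606 − 103 = 503 growth rings lie beyond the frost ring toward the bark edge.
1940 − 503 = 1437 CE.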